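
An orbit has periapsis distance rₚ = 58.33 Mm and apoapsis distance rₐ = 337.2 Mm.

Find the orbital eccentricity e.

Convert to SI: rₚ = 58.33 Mm = 5.833e+07 m; rₐ = 337.2 Mm = 3.372e+08 m.
e = (rₐ − rₚ) / (rₐ + rₚ).
e = (3.372e+08 − 5.833e+07) / (3.372e+08 + 5.833e+07) = 2.7887e+08 / 3.9553e+08 ≈ 0.7051.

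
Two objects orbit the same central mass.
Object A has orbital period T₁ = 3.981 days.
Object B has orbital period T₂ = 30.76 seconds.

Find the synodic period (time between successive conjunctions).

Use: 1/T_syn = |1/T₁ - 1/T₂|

Convert to SI: T₁ = 3.981 days = 343958 s.
T_syn = |T₁ · T₂ / (T₁ − T₂)|.
T_syn = |343958 · 30.76 / (343958 − 30.76)| s ≈ 30.76 s = 30.76 seconds.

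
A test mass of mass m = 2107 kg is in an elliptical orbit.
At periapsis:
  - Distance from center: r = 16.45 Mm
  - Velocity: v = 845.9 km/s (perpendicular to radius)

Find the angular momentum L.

Convert to SI: r = 16.45 Mm = 1.645e+07 m; v = 845.9 km/s = 845900 m/s.
Since v is perpendicular to r, L = m · v · r.
L = 2107 · 845900 · 1.645e+07 kg·m²/s ≈ 2.932e+16 kg·m²/s.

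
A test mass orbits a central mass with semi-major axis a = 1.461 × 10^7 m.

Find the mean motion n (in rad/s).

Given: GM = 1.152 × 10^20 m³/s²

n = √(GM / a³).
n = √(1.152e+20 / (1.461e+07)³) rad/s ≈ 0.1922 rad/s.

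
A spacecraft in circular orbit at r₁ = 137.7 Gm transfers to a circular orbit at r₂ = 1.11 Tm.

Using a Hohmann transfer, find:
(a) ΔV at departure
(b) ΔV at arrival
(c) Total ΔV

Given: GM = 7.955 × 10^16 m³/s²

Convert to SI: r₁ = 137.7 Gm = 1.377e+11 m; r₂ = 1.11 Tm = 1.11e+12 m.
Transfer semi-major axis: a_t = (r₁ + r₂)/2 = (1.377e+11 + 1.11e+12)/2 = 6.2385e+11 m.
Circular speeds: v₁ = √(GM/r₁) = 760.069 m/s, v₂ = √(GM/r₂) = 267.706 m/s.
Transfer speeds (vis-viva v² = GM(2/r − 1/a_t)): v₁ᵗ = 1013.85 m/s, v₂ᵗ = 125.772 m/s.
(a) ΔV₁ = |v₁ᵗ − v₁| ≈ 253.8 m/s = 253.8 m/s.
(b) ΔV₂ = |v₂ − v₂ᵗ| ≈ 141.9 m/s = 141.9 m/s.
(c) ΔV_total = ΔV₁ + ΔV₂ ≈ 395.7 m/s = 395.7 m/s.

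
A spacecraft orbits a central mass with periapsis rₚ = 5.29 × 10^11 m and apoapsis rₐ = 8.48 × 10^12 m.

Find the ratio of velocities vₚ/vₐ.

Conservation of angular momentum gives rₚvₚ = rₐvₐ, so vₚ/vₐ = rₐ/rₚ.
vₚ/vₐ = 8.48e+12 / 5.29e+11 ≈ 16.03.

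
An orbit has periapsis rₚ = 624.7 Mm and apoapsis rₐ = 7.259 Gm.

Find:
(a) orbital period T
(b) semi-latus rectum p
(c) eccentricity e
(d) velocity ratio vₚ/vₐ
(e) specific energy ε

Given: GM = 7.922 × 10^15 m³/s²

Convert to SI: rₚ = 624.7 Mm = 6.247e+08 m; rₐ = 7.259 Gm = 7.259e+09 m.
(a) With a = (rₚ + rₐ)/2 = 3.94185e+09 m, T = 2π √(a³/GM) = 2π √((3.94185e+09)³/7.922e+15) s ≈ 1.747e+07 s
(b) From a = (rₚ + rₐ)/2 = 3.94185e+09 m and e = (rₐ − rₚ)/(rₐ + rₚ) = 0.841521, p = a(1 − e²) = 3.94185e+09 · (1 − (0.841521)²) ≈ 1.15e+09 m
(c) e = (rₐ − rₚ)/(rₐ + rₚ) = (7.259e+09 − 6.247e+08)/(7.259e+09 + 6.247e+08) ≈ 0.8415
(d) Conservation of angular momentum (rₚvₚ = rₐvₐ) gives vₚ/vₐ = rₐ/rₚ = 7.259e+09/6.247e+08 ≈ 11.62
(e) With a = (rₚ + rₐ)/2 = 3.94185e+09 m, ε = −GM/(2a) = −7.922e+15/(2 · 3.94185e+09) J/kg ≈ -1.005e+06 J/kg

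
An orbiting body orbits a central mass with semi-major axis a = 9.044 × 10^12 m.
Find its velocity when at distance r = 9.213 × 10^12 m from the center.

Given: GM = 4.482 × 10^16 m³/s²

Vis-viva: v = √(GM · (2/r − 1/a)).
2/r − 1/a = 2/9.213e+12 − 1/9.044e+12 = 1.06514e-13 m⁻¹.
v = √(4.482e+16 · 1.06514e-13) m/s ≈ 69.09 m/s = 69.09 m/s.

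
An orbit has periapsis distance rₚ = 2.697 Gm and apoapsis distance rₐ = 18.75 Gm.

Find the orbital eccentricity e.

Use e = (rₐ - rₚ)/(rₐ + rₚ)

Convert to SI: rₚ = 2.697 Gm = 2.697e+09 m; rₐ = 18.75 Gm = 1.875e+10 m.
e = (rₐ − rₚ) / (rₐ + rₚ).
e = (1.875e+10 − 2.697e+09) / (1.875e+10 + 2.697e+09) = 1.6053e+10 / 2.1447e+10 ≈ 0.7485.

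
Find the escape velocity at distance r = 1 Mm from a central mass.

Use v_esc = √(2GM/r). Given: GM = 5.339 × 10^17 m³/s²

Convert to SI: r = 1 Mm = 1e+06 m.
Escape velocity comes from setting total energy to zero: ½v² − GM/r = 0 ⇒ v_esc = √(2GM / r).
v_esc = √(2 · 5.339e+17 / 1e+06) m/s ≈ 1.033e+06 m/s = 1033 km/s.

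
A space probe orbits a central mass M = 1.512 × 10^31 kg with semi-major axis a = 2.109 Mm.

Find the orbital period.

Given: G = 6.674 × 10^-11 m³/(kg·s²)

Convert to SI: a = 2.109 Mm = 2.109e+06 m.
GM = G · M = 6.674e-11 · 1.512e+31 = 1.00911e+21 m³/s².
Kepler's third law: T = 2π √(a³ / GM).
Substituting a = 2.109e+06 m and GM = 1.00911e+21 m³/s²:
T = 2π √((2.109e+06)³ / 1.00911e+21) s
T ≈ 0.6058 s = 0.6058 seconds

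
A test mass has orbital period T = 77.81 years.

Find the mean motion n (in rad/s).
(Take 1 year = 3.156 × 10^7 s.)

Convert to SI: T = 77.81 years = 2.45568e+09 s.
n = 2π / T.
n = 2π / 2.45568e+09 s ≈ 2.559e-09 rad/s.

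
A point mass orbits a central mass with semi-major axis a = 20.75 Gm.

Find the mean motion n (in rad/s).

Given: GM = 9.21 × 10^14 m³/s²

Convert to SI: a = 20.75 Gm = 2.075e+10 m.
n = √(GM / a³).
n = √(9.21e+14 / (2.075e+10)³) rad/s ≈ 1.015e-08 rad/s.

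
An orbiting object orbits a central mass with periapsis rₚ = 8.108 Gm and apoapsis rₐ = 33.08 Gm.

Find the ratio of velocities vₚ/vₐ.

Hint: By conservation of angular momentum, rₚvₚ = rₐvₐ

Convert to SI: rₚ = 8.108 Gm = 8.108e+09 m; rₐ = 33.08 Gm = 3.308e+10 m.
Conservation of angular momentum gives rₚvₚ = rₐvₐ, so vₚ/vₐ = rₐ/rₚ.
vₚ/vₐ = 3.308e+10 / 8.108e+09 ≈ 4.08.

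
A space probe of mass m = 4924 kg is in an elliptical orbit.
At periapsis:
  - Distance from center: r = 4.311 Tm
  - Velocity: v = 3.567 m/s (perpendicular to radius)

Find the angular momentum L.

Convert to SI: r = 4.311 Tm = 4.311e+12 m.
Since v is perpendicular to r, L = m · v · r.
L = 4924 · 3.567 · 4.311e+12 kg·m²/s ≈ 7.572e+16 kg·m²/s.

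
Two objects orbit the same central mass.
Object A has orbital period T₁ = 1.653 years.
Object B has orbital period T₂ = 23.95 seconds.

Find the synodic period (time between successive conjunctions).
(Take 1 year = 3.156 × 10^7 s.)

Convert to SI: T₁ = 1.653 years = 5.21687e+07 s.
T_syn = |T₁ · T₂ / (T₁ − T₂)|.
T_syn = |5.21687e+07 · 23.95 / (5.21687e+07 − 23.95)| s ≈ 23.95 s = 23.95 seconds.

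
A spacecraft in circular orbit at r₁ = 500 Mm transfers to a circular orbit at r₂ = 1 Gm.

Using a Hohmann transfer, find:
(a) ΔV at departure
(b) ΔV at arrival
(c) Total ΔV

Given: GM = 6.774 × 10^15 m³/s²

Convert to SI: r₁ = 500 Mm = 5e+08 m; r₂ = 1 Gm = 1e+09 m.
Transfer semi-major axis: a_t = (r₁ + r₂)/2 = (5e+08 + 1e+09)/2 = 7.5e+08 m.
Circular speeds: v₁ = √(GM/r₁) = 3680.76 m/s, v₂ = √(GM/r₂) = 2602.69 m/s.
Transfer speeds (vis-viva v² = GM(2/r − 1/a_t)): v₁ᵗ = 4250.18 m/s, v₂ᵗ = 2125.09 m/s.
(a) ΔV₁ = |v₁ᵗ − v₁| ≈ 569.4 m/s = 569.4 m/s.
(b) ΔV₂ = |v₂ − v₂ᵗ| ≈ 477.6 m/s = 477.6 m/s.
(c) ΔV_total = ΔV₁ + ΔV₂ ≈ 1047 m/s = 1.047 km/s.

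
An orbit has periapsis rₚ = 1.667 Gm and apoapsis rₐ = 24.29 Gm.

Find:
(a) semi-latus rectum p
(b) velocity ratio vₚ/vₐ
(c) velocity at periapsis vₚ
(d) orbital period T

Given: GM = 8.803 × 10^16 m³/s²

Convert to SI: rₚ = 1.667 Gm = 1.667e+09 m; rₐ = 24.29 Gm = 2.429e+10 m.
(a) From a = (rₚ + rₐ)/2 = 1.29785e+10 m and e = (rₐ − rₚ)/(rₐ + rₚ) = 0.871557, p = a(1 − e²) = 1.29785e+10 · (1 − (0.871557)²) ≈ 3.12e+09 m
(b) Conservation of angular momentum (rₚvₚ = rₐvₐ) gives vₚ/vₐ = rₐ/rₚ = 2.429e+10/1.667e+09 ≈ 14.57
(c) With a = (rₚ + rₐ)/2 = 1.29785e+10 m, vₚ = √(GM (2/rₚ − 1/a)) = √(8.803e+16 · (2/1.667e+09 − 1/1.29785e+10)) m/s ≈ 9941 m/s
(d) With a = (rₚ + rₐ)/2 = 1.29785e+10 m, T = 2π √(a³/GM) = 2π √((1.29785e+10)³/8.803e+16) s ≈ 3.131e+07 s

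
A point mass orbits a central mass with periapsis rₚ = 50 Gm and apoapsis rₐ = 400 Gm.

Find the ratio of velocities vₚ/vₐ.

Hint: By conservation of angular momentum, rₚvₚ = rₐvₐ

Convert to SI: rₚ = 50 Gm = 5e+10 m; rₐ = 400 Gm = 4e+11 m.
Conservation of angular momentum gives rₚvₚ = rₐvₐ, so vₚ/vₐ = rₐ/rₚ.
vₚ/vₐ = 4e+11 / 5e+10 ≈ 8.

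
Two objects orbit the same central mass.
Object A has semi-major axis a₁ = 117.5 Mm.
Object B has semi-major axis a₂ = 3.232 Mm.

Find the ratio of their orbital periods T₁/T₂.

Convert to SI: a₁ = 117.5 Mm = 1.175e+08 m; a₂ = 3.232 Mm = 3.232e+06 m.
From Kepler's third law, (T₁/T₂)² = (a₁/a₂)³, so T₁/T₂ = (a₁/a₂)^(3/2).
a₁/a₂ = 1.175e+08 / 3.232e+06 = 36.3552.
T₁/T₂ = (36.3552)^(3/2) ≈ 219.2.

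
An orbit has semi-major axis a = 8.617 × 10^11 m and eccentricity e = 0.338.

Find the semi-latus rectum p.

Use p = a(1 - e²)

p = a (1 − e²).
p = 8.617e+11 · (1 − (0.338)²) = 8.617e+11 · 0.885756 ≈ 7.633e+11 m = 7.633 × 10^11 m.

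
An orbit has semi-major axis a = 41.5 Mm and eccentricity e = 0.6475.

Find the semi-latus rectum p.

Convert to SI: a = 41.5 Mm = 4.15e+07 m.
p = a (1 − e²).
p = 4.15e+07 · (1 − (0.6475)²) = 4.15e+07 · 0.580744 ≈ 2.41e+07 m = 24.1 Mm.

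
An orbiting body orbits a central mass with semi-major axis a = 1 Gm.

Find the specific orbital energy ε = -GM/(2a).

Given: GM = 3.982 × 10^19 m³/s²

Convert to SI: a = 1 Gm = 1e+09 m.
ε = −GM / (2a).
ε = −3.982e+19 / (2 · 1e+09) J/kg ≈ -1.991e+10 J/kg = -19.91 GJ/kg.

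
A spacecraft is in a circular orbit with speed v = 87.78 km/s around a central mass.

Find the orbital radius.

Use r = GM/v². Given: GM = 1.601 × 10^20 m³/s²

Convert to SI: v = 87.78 km/s = 87780 m/s.
For a circular orbit, v² = GM / r, so r = GM / v².
r = 1.601e+20 / (87780)² m ≈ 2.078e+10 m = 20.78 Gm.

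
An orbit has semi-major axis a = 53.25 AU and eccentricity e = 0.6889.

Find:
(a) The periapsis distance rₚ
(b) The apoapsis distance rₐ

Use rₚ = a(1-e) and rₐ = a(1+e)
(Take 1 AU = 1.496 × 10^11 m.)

Convert to SI: a = 53.25 AU = 7.9662e+12 m.
(a) rₚ = a(1 − e) = 7.9662e+12 · (1 − 0.6889) = 7.9662e+12 · 0.3111 ≈ 2.478e+12 m = 16.57 AU.
(b) rₐ = a(1 + e) = 7.9662e+12 · (1 + 0.6889) = 7.9662e+12 · 1.6889 ≈ 1.345e+13 m = 89.93 AU.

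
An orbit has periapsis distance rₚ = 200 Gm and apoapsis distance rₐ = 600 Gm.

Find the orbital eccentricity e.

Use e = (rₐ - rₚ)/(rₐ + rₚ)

Convert to SI: rₚ = 200 Gm = 2e+11 m; rₐ = 600 Gm = 6e+11 m.
e = (rₐ − rₚ) / (rₐ + rₚ).
e = (6e+11 − 2e+11) / (6e+11 + 2e+11) = 4e+11 / 8e+11 ≈ 0.5.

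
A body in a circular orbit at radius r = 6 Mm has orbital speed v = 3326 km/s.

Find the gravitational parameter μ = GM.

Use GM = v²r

Convert to SI: r = 6 Mm = 6e+06 m; v = 3326 km/s = 3.326e+06 m/s.
For a circular orbit v² = GM/r, so GM = v² · r.
GM = (3.326e+06)² · 6e+06 m³/s² ≈ 6.637e+19 m³/s² = 6.637 × 10^19 m³/s².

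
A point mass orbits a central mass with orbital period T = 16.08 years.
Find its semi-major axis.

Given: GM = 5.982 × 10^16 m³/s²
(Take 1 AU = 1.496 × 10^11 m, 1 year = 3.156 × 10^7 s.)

Convert to SI: T = 16.08 years = 5.07485e+08 s.
Invert Kepler's third law: a = (GM · T² / (4π²))^(1/3).
Substituting T = 5.07485e+08 s and GM = 5.982e+16 m³/s²:
a = (5.982e+16 · (5.07485e+08)² / (4π²))^(1/3) m
a ≈ 7.308e+10 m = 0.4885 AU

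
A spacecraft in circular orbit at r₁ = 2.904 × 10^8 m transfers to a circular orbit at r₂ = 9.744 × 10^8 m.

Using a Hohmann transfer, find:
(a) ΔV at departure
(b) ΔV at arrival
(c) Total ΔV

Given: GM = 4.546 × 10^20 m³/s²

Transfer semi-major axis: a_t = (r₁ + r₂)/2 = (2.904e+08 + 9.744e+08)/2 = 6.324e+08 m.
Circular speeds: v₁ = √(GM/r₁) = 1.25117e+06 m/s, v₂ = √(GM/r₂) = 683040 m/s.
Transfer speeds (vis-viva v² = GM(2/r − 1/a_t)): v₁ᵗ = 1.55306e+06 m/s, v₂ᵗ = 462859 m/s.
(a) ΔV₁ = |v₁ᵗ − v₁| ≈ 3.019e+05 m/s = 301.9 km/s.
(b) ΔV₂ = |v₂ − v₂ᵗ| ≈ 2.202e+05 m/s = 220.2 km/s.
(c) ΔV_total = ΔV₁ + ΔV₂ ≈ 5.221e+05 m/s = 522.1 km/s.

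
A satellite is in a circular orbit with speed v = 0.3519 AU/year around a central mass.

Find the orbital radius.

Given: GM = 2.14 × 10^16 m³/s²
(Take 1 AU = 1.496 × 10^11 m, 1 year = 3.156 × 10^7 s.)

Convert to SI: v = 0.3519 AU/year = 1668.07 m/s.
For a circular orbit, v² = GM / r, so r = GM / v².
r = 2.14e+16 / (1668.07)² m ≈ 7.691e+09 m = 0.05141 AU.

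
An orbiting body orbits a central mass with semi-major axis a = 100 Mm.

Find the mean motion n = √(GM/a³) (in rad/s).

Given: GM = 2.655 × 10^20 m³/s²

Convert to SI: a = 100 Mm = 1e+08 m.
n = √(GM / a³).
n = √(2.655e+20 / (1e+08)³) rad/s ≈ 0.01629 rad/s.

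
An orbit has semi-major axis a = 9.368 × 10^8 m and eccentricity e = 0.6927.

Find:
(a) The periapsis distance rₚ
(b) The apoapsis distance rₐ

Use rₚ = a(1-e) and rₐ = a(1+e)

(a) rₚ = a(1 − e) = 9.368e+08 · (1 − 0.6927) = 9.368e+08 · 0.3073 ≈ 2.879e+08 m = 2.879 × 10^8 m.
(b) rₐ = a(1 + e) = 9.368e+08 · (1 + 0.6927) = 9.368e+08 · 1.6927 ≈ 1.586e+09 m = 1.586 × 10^9 m.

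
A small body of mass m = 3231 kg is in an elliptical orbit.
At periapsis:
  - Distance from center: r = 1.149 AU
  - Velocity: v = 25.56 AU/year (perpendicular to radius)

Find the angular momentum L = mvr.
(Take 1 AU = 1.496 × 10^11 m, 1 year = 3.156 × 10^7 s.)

Convert to SI: r = 1.149 AU = 1.7189e+11 m; v = 25.56 AU/year = 121159 m/s.
Since v is perpendicular to r, L = m · v · r.
L = 3231 · 121159 · 1.7189e+11 kg·m²/s ≈ 6.729e+19 kg·m²/s.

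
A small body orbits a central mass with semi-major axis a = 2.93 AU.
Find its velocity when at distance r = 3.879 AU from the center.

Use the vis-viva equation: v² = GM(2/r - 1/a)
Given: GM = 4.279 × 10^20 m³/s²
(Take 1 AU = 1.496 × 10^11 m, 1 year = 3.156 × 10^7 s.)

Convert to SI: a = 2.93 AU = 4.38328e+11 m; r = 3.879 AU = 5.80298e+11 m.
Vis-viva: v = √(GM · (2/r − 1/a)).
2/r − 1/a = 2/5.80298e+11 − 1/4.38328e+11 = 1.16511e-12 m⁻¹.
v = √(4.279e+20 · 1.16511e-12) m/s ≈ 2.233e+04 m/s = 4.71 AU/year.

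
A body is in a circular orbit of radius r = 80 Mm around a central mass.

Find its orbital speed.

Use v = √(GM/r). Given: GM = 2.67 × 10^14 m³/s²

Convert to SI: r = 80 Mm = 8e+07 m.
For a circular orbit, gravity supplies the centripetal force, so v = √(GM / r).
v = √(2.67e+14 / 8e+07) m/s ≈ 1827 m/s = 1.827 km/s.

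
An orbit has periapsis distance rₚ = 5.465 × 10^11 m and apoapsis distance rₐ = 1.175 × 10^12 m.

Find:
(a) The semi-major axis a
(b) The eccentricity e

(a) a = (rₚ + rₐ) / 2 = (5.465e+11 + 1.175e+12) / 2 ≈ 8.608e+11 m = 8.607 × 10^11 m.
(b) e = (rₐ − rₚ) / (rₐ + rₚ) = (1.175e+12 − 5.465e+11) / (1.175e+12 + 5.465e+11) ≈ 0.3651.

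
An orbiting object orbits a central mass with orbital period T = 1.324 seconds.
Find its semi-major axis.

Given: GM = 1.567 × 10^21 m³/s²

Invert Kepler's third law: a = (GM · T² / (4π²))^(1/3).
Substituting T = 1.324 s and GM = 1.567e+21 m³/s²:
a = (1.567e+21 · (1.324)² / (4π²))^(1/3) m
a ≈ 4.113e+06 m = 4.113 Mm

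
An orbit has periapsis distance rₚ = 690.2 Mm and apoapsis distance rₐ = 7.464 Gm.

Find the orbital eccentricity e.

Convert to SI: rₚ = 690.2 Mm = 6.902e+08 m; rₐ = 7.464 Gm = 7.464e+09 m.
e = (rₐ − rₚ) / (rₐ + rₚ).
e = (7.464e+09 − 6.902e+08) / (7.464e+09 + 6.902e+08) = 6.7738e+09 / 8.1542e+09 ≈ 0.8307.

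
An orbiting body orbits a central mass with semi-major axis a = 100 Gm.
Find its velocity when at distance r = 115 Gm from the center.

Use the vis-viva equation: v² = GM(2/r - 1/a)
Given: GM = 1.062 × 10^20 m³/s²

Convert to SI: a = 100 Gm = 1e+11 m; r = 115 Gm = 1.15e+11 m.
Vis-viva: v = √(GM · (2/r − 1/a)).
2/r − 1/a = 2/1.15e+11 − 1/1e+11 = 7.3913e-12 m⁻¹.
v = √(1.062e+20 · 7.3913e-12) m/s ≈ 2.802e+04 m/s = 28.02 km/s.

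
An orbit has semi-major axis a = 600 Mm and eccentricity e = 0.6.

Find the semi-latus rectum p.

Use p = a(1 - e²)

Convert to SI: a = 600 Mm = 6e+08 m.
p = a (1 − e²).
p = 6e+08 · (1 − (0.6)²) = 6e+08 · 0.64 ≈ 3.84e+08 m = 384 Mm.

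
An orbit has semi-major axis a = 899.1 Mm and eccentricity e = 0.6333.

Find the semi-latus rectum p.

Convert to SI: a = 899.1 Mm = 8.991e+08 m.
p = a (1 − e²).
p = 8.991e+08 · (1 − (0.6333)²) = 8.991e+08 · 0.598931 ≈ 5.385e+08 m = 538.5 Mm.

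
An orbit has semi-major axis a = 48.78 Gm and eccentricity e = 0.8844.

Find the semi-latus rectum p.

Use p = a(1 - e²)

Convert to SI: a = 48.78 Gm = 4.878e+10 m.
p = a (1 − e²).
p = 4.878e+10 · (1 − (0.8844)²) = 4.878e+10 · 0.217837 ≈ 1.063e+10 m = 10.63 Gm.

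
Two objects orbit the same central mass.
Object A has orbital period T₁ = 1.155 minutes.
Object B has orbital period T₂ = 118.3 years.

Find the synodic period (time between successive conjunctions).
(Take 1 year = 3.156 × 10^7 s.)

Convert to SI: T₁ = 1.155 minutes = 69.3 s; T₂ = 118.3 years = 3.73355e+09 s.
T_syn = |T₁ · T₂ / (T₁ − T₂)|.
T_syn = |69.3 · 3.73355e+09 / (69.3 − 3.73355e+09)| s ≈ 69.3 s = 1.155 minutes.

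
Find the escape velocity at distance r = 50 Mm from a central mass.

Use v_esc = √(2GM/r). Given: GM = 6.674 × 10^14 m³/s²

Convert to SI: r = 50 Mm = 5e+07 m.
Escape velocity comes from setting total energy to zero: ½v² − GM/r = 0 ⇒ v_esc = √(2GM / r).
v_esc = √(2 · 6.674e+14 / 5e+07) m/s ≈ 5167 m/s = 5.167 km/s.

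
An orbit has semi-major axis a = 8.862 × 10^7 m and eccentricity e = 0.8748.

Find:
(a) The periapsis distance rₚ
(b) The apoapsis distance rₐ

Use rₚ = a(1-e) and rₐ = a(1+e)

(a) rₚ = a(1 − e) = 8.862e+07 · (1 − 0.8748) = 8.862e+07 · 0.1252 ≈ 1.11e+07 m = 1.11 × 10^7 m.
(b) rₐ = a(1 + e) = 8.862e+07 · (1 + 0.8748) = 8.862e+07 · 1.8748 ≈ 1.661e+08 m = 1.661 × 10^8 m.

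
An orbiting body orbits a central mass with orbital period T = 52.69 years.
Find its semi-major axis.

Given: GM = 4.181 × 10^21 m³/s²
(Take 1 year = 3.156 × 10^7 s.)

Convert to SI: T = 52.69 years = 1.6629e+09 s.
Invert Kepler's third law: a = (GM · T² / (4π²))^(1/3).
Substituting T = 1.6629e+09 s and GM = 4.181e+21 m³/s²:
a = (4.181e+21 · (1.6629e+09)² / (4π²))^(1/3) m
a ≈ 6.641e+12 m = 6.641 Tm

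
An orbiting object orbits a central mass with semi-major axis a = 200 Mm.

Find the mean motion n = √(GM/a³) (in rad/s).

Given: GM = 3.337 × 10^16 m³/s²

Convert to SI: a = 200 Mm = 2e+08 m.
n = √(GM / a³).
n = √(3.337e+16 / (2e+08)³) rad/s ≈ 6.459e-05 rad/s.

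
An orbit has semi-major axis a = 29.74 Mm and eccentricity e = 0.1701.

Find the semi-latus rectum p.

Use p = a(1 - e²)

Convert to SI: a = 29.74 Mm = 2.974e+07 m.
p = a (1 − e²).
p = 2.974e+07 · (1 − (0.1701)²) = 2.974e+07 · 0.971066 ≈ 2.888e+07 m = 28.88 Mm.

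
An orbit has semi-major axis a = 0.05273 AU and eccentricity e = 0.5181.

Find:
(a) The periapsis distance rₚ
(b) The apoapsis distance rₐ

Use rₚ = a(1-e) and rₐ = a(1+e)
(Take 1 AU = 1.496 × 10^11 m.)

Convert to SI: a = 0.05273 AU = 7.88841e+09 m.
(a) rₚ = a(1 − e) = 7.88841e+09 · (1 − 0.5181) = 7.88841e+09 · 0.4819 ≈ 3.801e+09 m = 0.02541 AU.
(b) rₐ = a(1 + e) = 7.88841e+09 · (1 + 0.5181) = 7.88841e+09 · 1.5181 ≈ 1.198e+10 m = 0.08005 AU.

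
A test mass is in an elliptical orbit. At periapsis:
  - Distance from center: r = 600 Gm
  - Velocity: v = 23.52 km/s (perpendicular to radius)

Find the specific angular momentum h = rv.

Convert to SI: r = 600 Gm = 6e+11 m; v = 23.52 km/s = 23520 m/s.
With v perpendicular to r, h = r · v.
h = 6e+11 · 23520 m²/s ≈ 1.411e+16 m²/s.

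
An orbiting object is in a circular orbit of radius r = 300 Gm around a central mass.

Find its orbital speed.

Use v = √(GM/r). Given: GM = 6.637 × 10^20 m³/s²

Convert to SI: r = 300 Gm = 3e+11 m.
For a circular orbit, gravity supplies the centripetal force, so v = √(GM / r).
v = √(6.637e+20 / 3e+11) m/s ≈ 4.704e+04 m/s = 47.04 km/s.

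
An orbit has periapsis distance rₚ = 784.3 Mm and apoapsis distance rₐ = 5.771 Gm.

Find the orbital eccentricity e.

Convert to SI: rₚ = 784.3 Mm = 7.843e+08 m; rₐ = 5.771 Gm = 5.771e+09 m.
e = (rₐ − rₚ) / (rₐ + rₚ).
e = (5.771e+09 − 7.843e+08) / (5.771e+09 + 7.843e+08) = 4.9867e+09 / 6.5553e+09 ≈ 0.7607.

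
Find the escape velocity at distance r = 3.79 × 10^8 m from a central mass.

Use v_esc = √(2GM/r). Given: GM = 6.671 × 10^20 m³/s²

Escape velocity comes from setting total energy to zero: ½v² − GM/r = 0 ⇒ v_esc = √(2GM / r).
v_esc = √(2 · 6.671e+20 / 3.79e+08) m/s ≈ 1.876e+06 m/s = 1876 km/s.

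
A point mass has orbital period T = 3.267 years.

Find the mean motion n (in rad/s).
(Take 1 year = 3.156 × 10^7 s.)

Convert to SI: T = 3.267 years = 1.03107e+08 s.
n = 2π / T.
n = 2π / 1.03107e+08 s ≈ 6.094e-08 rad/s.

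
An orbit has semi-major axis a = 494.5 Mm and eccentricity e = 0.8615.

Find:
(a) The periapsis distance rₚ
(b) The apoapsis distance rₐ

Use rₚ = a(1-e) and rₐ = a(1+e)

Convert to SI: a = 494.5 Mm = 4.945e+08 m.
(a) rₚ = a(1 − e) = 4.945e+08 · (1 − 0.8615) = 4.945e+08 · 0.1385 ≈ 6.849e+07 m = 68.49 Mm.
(b) rₐ = a(1 + e) = 4.945e+08 · (1 + 0.8615) = 4.945e+08 · 1.8615 ≈ 9.205e+08 m = 920.5 Mm.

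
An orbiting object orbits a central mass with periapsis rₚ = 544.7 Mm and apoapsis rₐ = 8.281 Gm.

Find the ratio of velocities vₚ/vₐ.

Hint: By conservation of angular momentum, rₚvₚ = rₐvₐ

Convert to SI: rₚ = 544.7 Mm = 5.447e+08 m; rₐ = 8.281 Gm = 8.281e+09 m.
Conservation of angular momentum gives rₚvₚ = rₐvₐ, so vₚ/vₐ = rₐ/rₚ.
vₚ/vₐ = 8.281e+09 / 5.447e+08 ≈ 15.2.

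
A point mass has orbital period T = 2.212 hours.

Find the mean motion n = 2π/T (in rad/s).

Convert to SI: T = 2.212 hours = 7963.2 s.
n = 2π / T.
n = 2π / 7963.2 s ≈ 0.000789 rad/s.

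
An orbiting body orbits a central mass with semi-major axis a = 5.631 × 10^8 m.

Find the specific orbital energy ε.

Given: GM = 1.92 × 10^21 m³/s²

ε = −GM / (2a).
ε = −1.92e+21 / (2 · 5.631e+08) J/kg ≈ -1.705e+12 J/kg = -1705 GJ/kg.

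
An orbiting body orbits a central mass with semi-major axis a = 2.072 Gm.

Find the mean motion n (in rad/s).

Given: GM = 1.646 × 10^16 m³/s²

Convert to SI: a = 2.072 Gm = 2.072e+09 m.
n = √(GM / a³).
n = √(1.646e+16 / (2.072e+09)³) rad/s ≈ 1.36e-06 rad/s.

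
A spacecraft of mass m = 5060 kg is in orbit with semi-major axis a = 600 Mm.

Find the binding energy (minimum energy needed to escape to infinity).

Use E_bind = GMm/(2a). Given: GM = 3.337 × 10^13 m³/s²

Convert to SI: a = 600 Mm = 6e+08 m.
Total orbital energy is E = −GMm/(2a); binding energy is E_bind = −E = GMm/(2a).
E_bind = 3.337e+13 · 5060 / (2 · 6e+08) J ≈ 1.407e+08 J = 140.7 MJ.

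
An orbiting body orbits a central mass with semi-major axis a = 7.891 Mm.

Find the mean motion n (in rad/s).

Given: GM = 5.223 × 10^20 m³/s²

Convert to SI: a = 7.891 Mm = 7.891e+06 m.
n = √(GM / a³).
n = √(5.223e+20 / (7.891e+06)³) rad/s ≈ 1.031 rad/s.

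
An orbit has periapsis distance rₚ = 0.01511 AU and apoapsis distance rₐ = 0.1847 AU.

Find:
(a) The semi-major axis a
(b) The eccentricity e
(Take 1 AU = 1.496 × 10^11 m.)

Convert to SI: rₚ = 0.01511 AU = 2.26046e+09 m; rₐ = 0.1847 AU = 2.76311e+10 m.
(a) a = (rₚ + rₐ) / 2 = (2.26046e+09 + 2.76311e+10) / 2 ≈ 1.495e+10 m = 0.0999 AU.
(b) e = (rₐ − rₚ) / (rₐ + rₚ) = (2.76311e+10 − 2.26046e+09) / (2.76311e+10 + 2.26046e+09) ≈ 0.8488.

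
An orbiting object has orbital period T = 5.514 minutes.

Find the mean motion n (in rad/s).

Convert to SI: T = 5.514 minutes = 330.84 s.
n = 2π / T.
n = 2π / 330.84 s ≈ 0.01899 rad/s.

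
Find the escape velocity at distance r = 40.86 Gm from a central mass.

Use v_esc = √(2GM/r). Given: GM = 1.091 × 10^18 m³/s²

Convert to SI: r = 40.86 Gm = 4.086e+10 m.
Escape velocity comes from setting total energy to zero: ½v² − GM/r = 0 ⇒ v_esc = √(2GM / r).
v_esc = √(2 · 1.091e+18 / 4.086e+10) m/s ≈ 7308 m/s = 7.308 km/s.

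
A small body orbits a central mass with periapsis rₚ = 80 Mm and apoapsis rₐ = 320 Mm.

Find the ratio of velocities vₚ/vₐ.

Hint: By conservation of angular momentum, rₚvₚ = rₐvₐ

Convert to SI: rₚ = 80 Mm = 8e+07 m; rₐ = 320 Mm = 3.2e+08 m.
Conservation of angular momentum gives rₚvₚ = rₐvₐ, so vₚ/vₐ = rₐ/rₚ.
vₚ/vₐ = 3.2e+08 / 8e+07 ≈ 4.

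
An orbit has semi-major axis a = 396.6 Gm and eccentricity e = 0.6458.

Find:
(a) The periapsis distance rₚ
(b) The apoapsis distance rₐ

Convert to SI: a = 396.6 Gm = 3.966e+11 m.
(a) rₚ = a(1 − e) = 3.966e+11 · (1 − 0.6458) = 3.966e+11 · 0.3542 ≈ 1.405e+11 m = 140.5 Gm.
(b) rₐ = a(1 + e) = 3.966e+11 · (1 + 0.6458) = 3.966e+11 · 1.6458 ≈ 6.527e+11 m = 652.7 Gm.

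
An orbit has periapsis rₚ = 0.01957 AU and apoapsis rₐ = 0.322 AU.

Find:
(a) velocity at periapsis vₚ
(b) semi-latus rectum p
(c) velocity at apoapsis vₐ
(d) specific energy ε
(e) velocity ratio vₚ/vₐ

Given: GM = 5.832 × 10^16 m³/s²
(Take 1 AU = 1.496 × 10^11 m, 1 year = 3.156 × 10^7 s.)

Convert to SI: rₚ = 0.01957 AU = 2.92767e+09 m; rₐ = 0.322 AU = 4.81712e+10 m.
(a) With a = (rₚ + rₐ)/2 = 2.55494e+10 m, vₚ = √(GM (2/rₚ − 1/a)) = √(5.832e+16 · (2/2.92767e+09 − 1/2.55494e+10)) m/s ≈ 6128 m/s
(b) From a = (rₚ + rₐ)/2 = 2.55494e+10 m and e = (rₐ − rₚ)/(rₐ + rₚ) = 0.885411, p = a(1 − e²) = 2.55494e+10 · (1 − (0.885411)²) ≈ 5.52e+09 m
(c) With a = (rₚ + rₐ)/2 = 2.55494e+10 m, vₐ = √(GM (2/rₐ − 1/a)) = √(5.832e+16 · (2/4.81712e+10 − 1/2.55494e+10)) m/s ≈ 372.5 m/s
(d) With a = (rₚ + rₐ)/2 = 2.55494e+10 m, ε = −GM/(2a) = −5.832e+16/(2 · 2.55494e+10) J/kg ≈ -1.141e+06 J/kg
(e) Conservation of angular momentum (rₚvₚ = rₐvₐ) gives vₚ/vₐ = rₐ/rₚ = 4.81712e+10/2.92767e+09 ≈ 16.45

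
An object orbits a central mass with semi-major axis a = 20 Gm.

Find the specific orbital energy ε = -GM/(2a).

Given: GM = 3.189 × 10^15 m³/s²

Convert to SI: a = 20 Gm = 2e+10 m.
ε = −GM / (2a).
ε = −3.189e+15 / (2 · 2e+10) J/kg ≈ -7.972e+04 J/kg = -79.72 kJ/kg.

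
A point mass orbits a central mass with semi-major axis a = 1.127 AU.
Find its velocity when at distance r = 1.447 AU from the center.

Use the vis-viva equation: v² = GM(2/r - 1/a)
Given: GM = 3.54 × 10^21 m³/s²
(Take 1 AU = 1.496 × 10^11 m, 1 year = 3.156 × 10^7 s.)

Convert to SI: a = 1.127 AU = 1.68599e+11 m; r = 1.447 AU = 2.16471e+11 m.
Vis-viva: v = √(GM · (2/r − 1/a)).
2/r − 1/a = 2/2.16471e+11 − 1/1.68599e+11 = 3.30788e-12 m⁻¹.
v = √(3.54e+21 · 3.30788e-12) m/s ≈ 1.082e+05 m/s = 22.83 AU/year.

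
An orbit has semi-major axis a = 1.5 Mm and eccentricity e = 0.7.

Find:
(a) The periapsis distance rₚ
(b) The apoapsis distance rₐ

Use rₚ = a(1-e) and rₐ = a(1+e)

Convert to SI: a = 1.5 Mm = 1.5e+06 m.
(a) rₚ = a(1 − e) = 1.5e+06 · (1 − 0.7) = 1.5e+06 · 0.3 ≈ 4.5e+05 m = 450 km.
(b) rₐ = a(1 + e) = 1.5e+06 · (1 + 0.7) = 1.5e+06 · 1.7 ≈ 2.55e+06 m = 2.55 Mm.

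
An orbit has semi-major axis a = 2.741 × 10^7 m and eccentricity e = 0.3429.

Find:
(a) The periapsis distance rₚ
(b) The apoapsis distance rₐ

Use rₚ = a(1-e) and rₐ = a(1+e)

(a) rₚ = a(1 − e) = 2.741e+07 · (1 − 0.3429) = 2.741e+07 · 0.6571 ≈ 1.801e+07 m = 1.801 × 10^7 m.
(b) rₐ = a(1 + e) = 2.741e+07 · (1 + 0.3429) = 2.741e+07 · 1.3429 ≈ 3.681e+07 m = 3.681 × 10^7 m.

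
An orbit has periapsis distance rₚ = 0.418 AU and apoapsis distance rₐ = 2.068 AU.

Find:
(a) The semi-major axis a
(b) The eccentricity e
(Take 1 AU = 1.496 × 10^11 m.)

Convert to SI: rₚ = 0.418 AU = 6.25328e+10 m; rₐ = 2.068 AU = 3.09373e+11 m.
(a) a = (rₚ + rₐ) / 2 = (6.25328e+10 + 3.09373e+11) / 2 ≈ 1.86e+11 m = 1.243 AU.
(b) e = (rₐ − rₚ) / (rₐ + rₚ) = (3.09373e+11 − 6.25328e+10) / (3.09373e+11 + 6.25328e+10) ≈ 0.6637.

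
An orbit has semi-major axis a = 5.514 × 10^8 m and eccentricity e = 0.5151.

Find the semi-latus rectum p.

p = a (1 − e²).
p = 5.514e+08 · (1 − (0.5151)²) = 5.514e+08 · 0.734672 ≈ 4.051e+08 m = 4.051 × 10^8 m.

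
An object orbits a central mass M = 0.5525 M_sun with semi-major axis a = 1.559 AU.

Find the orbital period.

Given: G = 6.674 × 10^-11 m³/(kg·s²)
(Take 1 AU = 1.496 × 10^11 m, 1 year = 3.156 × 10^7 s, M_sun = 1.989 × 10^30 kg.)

Convert to SI: a = 1.559 AU = 2.33226e+11 m; M = 0.5525 M_sun = 1.09892e+30 kg.
GM = G · M = 6.674e-11 · 1.09892e+30 = 7.33421e+19 m³/s².
Kepler's third law: T = 2π √(a³ / GM).
Substituting a = 2.33226e+11 m and GM = 7.33421e+19 m³/s²:
T = 2π √((2.33226e+11)³ / 7.33421e+19) s
T ≈ 8.264e+07 s = 2.618 years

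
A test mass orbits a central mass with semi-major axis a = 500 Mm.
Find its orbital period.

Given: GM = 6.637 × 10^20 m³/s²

Convert to SI: a = 500 Mm = 5e+08 m.
Kepler's third law: T = 2π √(a³ / GM).
Substituting a = 5e+08 m and GM = 6.637e+20 m³/s²:
T = 2π √((5e+08)³ / 6.637e+20) s
T ≈ 2727 s = 45.45 minutes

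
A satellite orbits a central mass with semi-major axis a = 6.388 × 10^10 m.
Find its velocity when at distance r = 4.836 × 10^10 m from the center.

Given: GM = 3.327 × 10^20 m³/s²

Vis-viva: v = √(GM · (2/r − 1/a)).
2/r − 1/a = 2/4.836e+10 − 1/6.388e+10 = 2.57021e-11 m⁻¹.
v = √(3.327e+20 · 2.57021e-11) m/s ≈ 9.247e+04 m/s = 92.47 km/s.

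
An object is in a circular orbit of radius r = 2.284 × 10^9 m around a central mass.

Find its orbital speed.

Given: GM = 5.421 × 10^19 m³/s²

For a circular orbit, gravity supplies the centripetal force, so v = √(GM / r).
v = √(5.421e+19 / 2.284e+09) m/s ≈ 1.541e+05 m/s = 154.1 km/s.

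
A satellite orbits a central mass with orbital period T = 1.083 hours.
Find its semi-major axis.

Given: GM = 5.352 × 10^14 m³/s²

Convert to SI: T = 1.083 hours = 3898.8 s.
Invert Kepler's third law: a = (GM · T² / (4π²))^(1/3).
Substituting T = 3898.8 s and GM = 5.352e+14 m³/s²:
a = (5.352e+14 · (3898.8)² / (4π²))^(1/3) m
a ≈ 5.907e+06 m = 5.907 × 10^6 m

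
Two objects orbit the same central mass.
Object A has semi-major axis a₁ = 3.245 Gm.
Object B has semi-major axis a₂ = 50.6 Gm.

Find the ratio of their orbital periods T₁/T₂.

Convert to SI: a₁ = 3.245 Gm = 3.245e+09 m; a₂ = 50.6 Gm = 5.06e+10 m.
From Kepler's third law, (T₁/T₂)² = (a₁/a₂)³, so T₁/T₂ = (a₁/a₂)^(3/2).
a₁/a₂ = 3.245e+09 / 5.06e+10 = 0.0641304.
T₁/T₂ = (0.0641304)^(3/2) ≈ 0.01624.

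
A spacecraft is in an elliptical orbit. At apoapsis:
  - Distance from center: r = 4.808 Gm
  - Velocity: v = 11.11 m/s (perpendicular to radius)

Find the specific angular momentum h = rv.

Convert to SI: r = 4.808 Gm = 4.808e+09 m.
With v perpendicular to r, h = r · v.
h = 4.808e+09 · 11.11 m²/s ≈ 5.342e+10 m²/s.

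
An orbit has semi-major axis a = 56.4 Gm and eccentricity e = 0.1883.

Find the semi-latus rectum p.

Convert to SI: a = 56.4 Gm = 5.64e+10 m.
p = a (1 − e²).
p = 5.64e+10 · (1 − (0.1883)²) = 5.64e+10 · 0.964543 ≈ 5.44e+10 m = 54.4 Gm.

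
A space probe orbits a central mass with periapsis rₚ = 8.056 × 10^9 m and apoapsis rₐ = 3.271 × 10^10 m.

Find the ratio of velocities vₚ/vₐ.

Conservation of angular momentum gives rₚvₚ = rₐvₐ, so vₚ/vₐ = rₐ/rₚ.
vₚ/vₐ = 3.271e+10 / 8.056e+09 ≈ 4.06.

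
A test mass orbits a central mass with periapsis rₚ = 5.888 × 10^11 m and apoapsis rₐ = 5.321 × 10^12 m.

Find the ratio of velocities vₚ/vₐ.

Conservation of angular momentum gives rₚvₚ = rₐvₐ, so vₚ/vₐ = rₐ/rₚ.
vₚ/vₐ = 5.321e+12 / 5.888e+11 ≈ 9.037.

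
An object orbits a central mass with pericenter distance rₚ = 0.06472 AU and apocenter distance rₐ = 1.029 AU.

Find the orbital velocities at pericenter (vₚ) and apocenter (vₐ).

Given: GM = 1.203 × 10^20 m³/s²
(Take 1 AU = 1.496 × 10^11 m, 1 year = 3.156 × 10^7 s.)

Convert to SI: rₚ = 0.06472 AU = 9.68211e+09 m; rₐ = 1.029 AU = 1.53938e+11 m.
Use the vis-viva equation v² = GM(2/r − 1/a) with a = (rₚ + rₐ)/2 = (9.68211e+09 + 1.53938e+11)/2 = 8.18103e+10 m.
vₚ = √(GM · (2/rₚ − 1/a)) = √(1.203e+20 · (2/9.68211e+09 − 1/8.18103e+10)) m/s ≈ 1.529e+05 m/s = 32.26 AU/year.
vₐ = √(GM · (2/rₐ − 1/a)) = √(1.203e+20 · (2/1.53938e+11 − 1/8.18103e+10)) m/s ≈ 9617 m/s = 2.029 AU/year.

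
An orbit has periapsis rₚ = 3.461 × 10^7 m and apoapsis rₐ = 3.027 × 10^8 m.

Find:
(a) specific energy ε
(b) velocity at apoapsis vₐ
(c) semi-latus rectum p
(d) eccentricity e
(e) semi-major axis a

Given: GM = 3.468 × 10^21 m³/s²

(a) With a = (rₚ + rₐ)/2 = 1.68655e+08 m, ε = −GM/(2a) = −3.468e+21/(2 · 1.68655e+08) J/kg ≈ -1.028e+13 J/kg
(b) With a = (rₚ + rₐ)/2 = 1.68655e+08 m, vₐ = √(GM (2/rₐ − 1/a)) = √(3.468e+21 · (2/3.027e+08 − 1/1.68655e+08)) m/s ≈ 1.533e+06 m/s
(c) From a = (rₚ + rₐ)/2 = 1.68655e+08 m and e = (rₐ − rₚ)/(rₐ + rₚ) = 0.794788, p = a(1 − e²) = 1.68655e+08 · (1 − (0.794788)²) ≈ 6.212e+07 m
(d) e = (rₐ − rₚ)/(rₐ + rₚ) = (3.027e+08 − 3.461e+07)/(3.027e+08 + 3.461e+07) ≈ 0.7948
(e) a = (rₚ + rₐ)/2 = (3.461e+07 + 3.027e+08)/2 ≈ 1.687e+08 m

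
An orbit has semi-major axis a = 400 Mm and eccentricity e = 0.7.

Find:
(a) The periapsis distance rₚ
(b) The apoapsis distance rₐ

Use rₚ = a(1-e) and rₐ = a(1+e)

Convert to SI: a = 400 Mm = 4e+08 m.
(a) rₚ = a(1 − e) = 4e+08 · (1 − 0.7) = 4e+08 · 0.3 ≈ 1.2e+08 m = 120 Mm.
(b) rₐ = a(1 + e) = 4e+08 · (1 + 0.7) = 4e+08 · 1.7 ≈ 6.8e+08 m = 680 Mm.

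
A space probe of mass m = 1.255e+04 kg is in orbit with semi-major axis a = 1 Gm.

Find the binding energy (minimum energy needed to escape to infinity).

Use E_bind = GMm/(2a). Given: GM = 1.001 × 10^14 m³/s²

Convert to SI: a = 1 Gm = 1e+09 m.
Total orbital energy is E = −GMm/(2a); binding energy is E_bind = −E = GMm/(2a).
E_bind = 1.001e+14 · 1.255e+04 / (2 · 1e+09) J ≈ 6.281e+08 J = 628.1 MJ.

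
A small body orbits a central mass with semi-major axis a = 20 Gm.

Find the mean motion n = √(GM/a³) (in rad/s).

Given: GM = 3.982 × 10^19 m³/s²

Convert to SI: a = 20 Gm = 2e+10 m.
n = √(GM / a³).
n = √(3.982e+19 / (2e+10)³) rad/s ≈ 2.231e-06 rad/s.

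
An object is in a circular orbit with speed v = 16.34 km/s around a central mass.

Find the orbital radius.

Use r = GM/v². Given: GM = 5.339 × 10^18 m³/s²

Convert to SI: v = 16.34 km/s = 16340 m/s.
For a circular orbit, v² = GM / r, so r = GM / v².
r = 5.339e+18 / (16340)² m ≈ 2e+10 m = 20 Gm.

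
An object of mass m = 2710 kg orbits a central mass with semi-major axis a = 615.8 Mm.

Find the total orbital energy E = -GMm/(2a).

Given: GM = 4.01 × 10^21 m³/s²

Convert to SI: a = 615.8 Mm = 6.158e+08 m.
E = −GMm / (2a).
E = −4.01e+21 · 2710 / (2 · 6.158e+08) J ≈ -8.824e+15 J = -8.824 PJ.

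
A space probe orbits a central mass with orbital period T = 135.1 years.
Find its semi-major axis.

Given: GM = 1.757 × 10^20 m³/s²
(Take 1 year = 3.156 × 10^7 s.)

Convert to SI: T = 135.1 years = 4.26376e+09 s.
Invert Kepler's third law: a = (GM · T² / (4π²))^(1/3).
Substituting T = 4.26376e+09 s and GM = 1.757e+20 m³/s²:
a = (1.757e+20 · (4.26376e+09)² / (4π²))^(1/3) m
a ≈ 4.325e+12 m = 4.325 × 10^12 m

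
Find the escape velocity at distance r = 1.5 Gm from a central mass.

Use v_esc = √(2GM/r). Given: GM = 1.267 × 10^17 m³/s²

Convert to SI: r = 1.5 Gm = 1.5e+09 m.
Escape velocity comes from setting total energy to zero: ½v² − GM/r = 0 ⇒ v_esc = √(2GM / r).
v_esc = √(2 · 1.267e+17 / 1.5e+09) m/s ≈ 1.3e+04 m/s = 13 km/s.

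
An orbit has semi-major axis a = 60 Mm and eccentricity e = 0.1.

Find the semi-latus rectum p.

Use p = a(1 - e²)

Convert to SI: a = 60 Mm = 6e+07 m.
p = a (1 − e²).
p = 6e+07 · (1 − (0.1)²) = 6e+07 · 0.99 ≈ 5.94e+07 m = 59.4 Mm.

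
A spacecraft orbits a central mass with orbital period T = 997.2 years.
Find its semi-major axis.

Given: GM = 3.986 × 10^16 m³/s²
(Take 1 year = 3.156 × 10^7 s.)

Convert to SI: T = 997.2 years = 3.14716e+10 s.
Invert Kepler's third law: a = (GM · T² / (4π²))^(1/3).
Substituting T = 3.14716e+10 s and GM = 3.986e+16 m³/s²:
a = (3.986e+16 · (3.14716e+10)² / (4π²))^(1/3) m
a ≈ 1e+12 m = 1 Tm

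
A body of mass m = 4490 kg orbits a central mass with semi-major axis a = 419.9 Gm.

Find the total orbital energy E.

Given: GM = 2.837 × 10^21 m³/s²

Convert to SI: a = 419.9 Gm = 4.199e+11 m.
E = −GMm / (2a).
E = −2.837e+21 · 4490 / (2 · 4.199e+11) J ≈ -1.517e+13 J = -15.17 TJ.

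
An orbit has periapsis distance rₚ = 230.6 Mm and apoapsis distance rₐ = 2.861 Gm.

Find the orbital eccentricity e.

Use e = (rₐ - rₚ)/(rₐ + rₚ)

Convert to SI: rₚ = 230.6 Mm = 2.306e+08 m; rₐ = 2.861 Gm = 2.861e+09 m.
e = (rₐ − rₚ) / (rₐ + rₚ).
e = (2.861e+09 − 2.306e+08) / (2.861e+09 + 2.306e+08) = 2.6304e+09 / 3.0916e+09 ≈ 0.8508.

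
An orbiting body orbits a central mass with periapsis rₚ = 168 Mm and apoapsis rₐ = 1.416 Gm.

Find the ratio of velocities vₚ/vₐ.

Convert to SI: rₚ = 168 Mm = 1.68e+08 m; rₐ = 1.416 Gm = 1.416e+09 m.
Conservation of angular momentum gives rₚvₚ = rₐvₐ, so vₚ/vₐ = rₐ/rₚ.
vₚ/vₐ = 1.416e+09 / 1.68e+08 ≈ 8.429.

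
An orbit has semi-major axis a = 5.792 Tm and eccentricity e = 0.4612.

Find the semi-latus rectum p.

Convert to SI: a = 5.792 Tm = 5.792e+12 m.
p = a (1 − e²).
p = 5.792e+12 · (1 − (0.4612)²) = 5.792e+12 · 0.787295 ≈ 4.56e+12 m = 4.56 Tm.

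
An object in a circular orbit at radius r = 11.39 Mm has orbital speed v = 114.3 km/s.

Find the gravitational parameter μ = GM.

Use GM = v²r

Convert to SI: r = 11.39 Mm = 1.139e+07 m; v = 114.3 km/s = 114300 m/s.
For a circular orbit v² = GM/r, so GM = v² · r.
GM = (114300)² · 1.139e+07 m³/s² ≈ 1.488e+17 m³/s² = 1.488 × 10^17 m³/s².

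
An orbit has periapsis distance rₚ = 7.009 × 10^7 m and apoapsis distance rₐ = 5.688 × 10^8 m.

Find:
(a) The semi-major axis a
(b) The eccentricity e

(a) a = (rₚ + rₐ) / 2 = (7.009e+07 + 5.688e+08) / 2 ≈ 3.194e+08 m = 3.194 × 10^8 m.
(b) e = (rₐ − rₚ) / (rₐ + rₚ) = (5.688e+08 − 7.009e+07) / (5.688e+08 + 7.009e+07) ≈ 0.7806.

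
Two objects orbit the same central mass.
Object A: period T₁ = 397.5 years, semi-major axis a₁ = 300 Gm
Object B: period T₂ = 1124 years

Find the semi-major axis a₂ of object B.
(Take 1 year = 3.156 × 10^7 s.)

Convert to SI: T₁ = 397.5 years = 1.25451e+10 s; a₁ = 300 Gm = 3e+11 m; T₂ = 1124 years = 3.54734e+10 s.
Kepler's third law: (T₁/T₂)² = (a₁/a₂)³ ⇒ a₂ = a₁ · (T₂/T₁)^(2/3).
T₂/T₁ = 3.54734e+10 / 1.25451e+10 = 2.82767.
a₂ = 3e+11 · (2.82767)^(2/3) m ≈ 5.999e+11 m = 599.9 Gm.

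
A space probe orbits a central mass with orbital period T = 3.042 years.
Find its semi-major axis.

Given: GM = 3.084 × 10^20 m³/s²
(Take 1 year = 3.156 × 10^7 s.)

Convert to SI: T = 3.042 years = 9.60055e+07 s.
Invert Kepler's third law: a = (GM · T² / (4π²))^(1/3).
Substituting T = 9.60055e+07 s and GM = 3.084e+20 m³/s²:
a = (3.084e+20 · (9.60055e+07)² / (4π²))^(1/3) m
a ≈ 4.16e+11 m = 416 Gm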